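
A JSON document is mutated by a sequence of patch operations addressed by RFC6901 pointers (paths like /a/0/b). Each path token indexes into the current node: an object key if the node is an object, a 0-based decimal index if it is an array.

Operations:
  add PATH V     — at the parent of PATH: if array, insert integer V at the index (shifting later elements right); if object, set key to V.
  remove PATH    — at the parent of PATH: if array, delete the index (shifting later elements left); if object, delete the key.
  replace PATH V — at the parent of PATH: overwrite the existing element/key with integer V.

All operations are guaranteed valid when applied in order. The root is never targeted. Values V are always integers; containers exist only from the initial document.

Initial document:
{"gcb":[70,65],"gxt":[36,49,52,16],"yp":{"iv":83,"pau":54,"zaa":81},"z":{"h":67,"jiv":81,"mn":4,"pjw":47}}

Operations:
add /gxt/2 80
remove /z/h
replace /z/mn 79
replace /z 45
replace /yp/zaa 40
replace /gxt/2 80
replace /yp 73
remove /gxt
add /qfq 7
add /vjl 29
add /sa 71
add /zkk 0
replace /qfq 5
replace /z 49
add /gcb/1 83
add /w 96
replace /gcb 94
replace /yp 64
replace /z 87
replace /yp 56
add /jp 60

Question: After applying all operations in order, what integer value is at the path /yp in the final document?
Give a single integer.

After op 1 (add /gxt/2 80): {"gcb":[70,65],"gxt":[36,49,80,52,16],"yp":{"iv":83,"pau":54,"zaa":81},"z":{"h":67,"jiv":81,"mn":4,"pjw":47}}
After op 2 (remove /z/h): {"gcb":[70,65],"gxt":[36,49,80,52,16],"yp":{"iv":83,"pau":54,"zaa":81},"z":{"jiv":81,"mn":4,"pjw":47}}
After op 3 (replace /z/mn 79): {"gcb":[70,65],"gxt":[36,49,80,52,16],"yp":{"iv":83,"pau":54,"zaa":81},"z":{"jiv":81,"mn":79,"pjw":47}}
After op 4 (replace /z 45): {"gcb":[70,65],"gxt":[36,49,80,52,16],"yp":{"iv":83,"pau":54,"zaa":81},"z":45}
After op 5 (replace /yp/zaa 40): {"gcb":[70,65],"gxt":[36,49,80,52,16],"yp":{"iv":83,"pau":54,"zaa":40},"z":45}
After op 6 (replace /gxt/2 80): {"gcb":[70,65],"gxt":[36,49,80,52,16],"yp":{"iv":83,"pau":54,"zaa":40},"z":45}
After op 7 (replace /yp 73): {"gcb":[70,65],"gxt":[36,49,80,52,16],"yp":73,"z":45}
After op 8 (remove /gxt): {"gcb":[70,65],"yp":73,"z":45}
After op 9 (add /qfq 7): {"gcb":[70,65],"qfq":7,"yp":73,"z":45}
After op 10 (add /vjl 29): {"gcb":[70,65],"qfq":7,"vjl":29,"yp":73,"z":45}
After op 11 (add /sa 71): {"gcb":[70,65],"qfq":7,"sa":71,"vjl":29,"yp":73,"z":45}
After op 12 (add /zkk 0): {"gcb":[70,65],"qfq":7,"sa":71,"vjl":29,"yp":73,"z":45,"zkk":0}
After op 13 (replace /qfq 5): {"gcb":[70,65],"qfq":5,"sa":71,"vjl":29,"yp":73,"z":45,"zkk":0}
After op 14 (replace /z 49): {"gcb":[70,65],"qfq":5,"sa":71,"vjl":29,"yp":73,"z":49,"zkk":0}
After op 15 (add /gcb/1 83): {"gcb":[70,83,65],"qfq":5,"sa":71,"vjl":29,"yp":73,"z":49,"zkk":0}
After op 16 (add /w 96): {"gcb":[70,83,65],"qfq":5,"sa":71,"vjl":29,"w":96,"yp":73,"z":49,"zkk":0}
After op 17 (replace /gcb 94): {"gcb":94,"qfq":5,"sa":71,"vjl":29,"w":96,"yp":73,"z":49,"zkk":0}
After op 18 (replace /yp 64): {"gcb":94,"qfq":5,"sa":71,"vjl":29,"w":96,"yp":64,"z":49,"zkk":0}
After op 19 (replace /z 87): {"gcb":94,"qfq":5,"sa":71,"vjl":29,"w":96,"yp":64,"z":87,"zkk":0}
After op 20 (replace /yp 56): {"gcb":94,"qfq":5,"sa":71,"vjl":29,"w":96,"yp":56,"z":87,"zkk":0}
After op 21 (add /jp 60): {"gcb":94,"jp":60,"qfq":5,"sa":71,"vjl":29,"w":96,"yp":56,"z":87,"zkk":0}
Value at /yp: 56

Answer: 56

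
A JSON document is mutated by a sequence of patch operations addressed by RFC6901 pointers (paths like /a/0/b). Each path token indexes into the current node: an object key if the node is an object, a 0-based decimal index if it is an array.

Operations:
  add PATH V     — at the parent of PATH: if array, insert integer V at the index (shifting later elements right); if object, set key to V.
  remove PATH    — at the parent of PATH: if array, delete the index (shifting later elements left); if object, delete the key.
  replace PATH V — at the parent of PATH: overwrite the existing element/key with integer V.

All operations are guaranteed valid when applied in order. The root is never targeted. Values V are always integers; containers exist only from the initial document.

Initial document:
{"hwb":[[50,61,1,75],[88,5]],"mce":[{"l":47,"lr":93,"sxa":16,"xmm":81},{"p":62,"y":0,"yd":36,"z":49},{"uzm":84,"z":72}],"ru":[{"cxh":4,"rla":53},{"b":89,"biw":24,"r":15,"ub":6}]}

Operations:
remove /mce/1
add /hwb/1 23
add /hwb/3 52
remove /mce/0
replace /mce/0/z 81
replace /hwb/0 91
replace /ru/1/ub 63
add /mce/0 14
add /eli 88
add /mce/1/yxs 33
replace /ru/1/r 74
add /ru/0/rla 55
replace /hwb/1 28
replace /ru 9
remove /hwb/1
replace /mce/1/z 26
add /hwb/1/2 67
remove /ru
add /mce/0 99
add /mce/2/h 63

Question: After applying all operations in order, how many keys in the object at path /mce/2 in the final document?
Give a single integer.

Answer: 4

Derivation:
After op 1 (remove /mce/1): {"hwb":[[50,61,1,75],[88,5]],"mce":[{"l":47,"lr":93,"sxa":16,"xmm":81},{"uzm":84,"z":72}],"ru":[{"cxh":4,"rla":53},{"b":89,"biw":24,"r":15,"ub":6}]}
After op 2 (add /hwb/1 23): {"hwb":[[50,61,1,75],23,[88,5]],"mce":[{"l":47,"lr":93,"sxa":16,"xmm":81},{"uzm":84,"z":72}],"ru":[{"cxh":4,"rla":53},{"b":89,"biw":24,"r":15,"ub":6}]}
After op 3 (add /hwb/3 52): {"hwb":[[50,61,1,75],23,[88,5],52],"mce":[{"l":47,"lr":93,"sxa":16,"xmm":81},{"uzm":84,"z":72}],"ru":[{"cxh":4,"rla":53},{"b":89,"biw":24,"r":15,"ub":6}]}
After op 4 (remove /mce/0): {"hwb":[[50,61,1,75],23,[88,5],52],"mce":[{"uzm":84,"z":72}],"ru":[{"cxh":4,"rla":53},{"b":89,"biw":24,"r":15,"ub":6}]}
After op 5 (replace /mce/0/z 81): {"hwb":[[50,61,1,75],23,[88,5],52],"mce":[{"uzm":84,"z":81}],"ru":[{"cxh":4,"rla":53},{"b":89,"biw":24,"r":15,"ub":6}]}
After op 6 (replace /hwb/0 91): {"hwb":[91,23,[88,5],52],"mce":[{"uzm":84,"z":81}],"ru":[{"cxh":4,"rla":53},{"b":89,"biw":24,"r":15,"ub":6}]}
After op 7 (replace /ru/1/ub 63): {"hwb":[91,23,[88,5],52],"mce":[{"uzm":84,"z":81}],"ru":[{"cxh":4,"rla":53},{"b":89,"biw":24,"r":15,"ub":63}]}
After op 8 (add /mce/0 14): {"hwb":[91,23,[88,5],52],"mce":[14,{"uzm":84,"z":81}],"ru":[{"cxh":4,"rla":53},{"b":89,"biw":24,"r":15,"ub":63}]}
After op 9 (add /eli 88): {"eli":88,"hwb":[91,23,[88,5],52],"mce":[14,{"uzm":84,"z":81}],"ru":[{"cxh":4,"rla":53},{"b":89,"biw":24,"r":15,"ub":63}]}
After op 10 (add /mce/1/yxs 33): {"eli":88,"hwb":[91,23,[88,5],52],"mce":[14,{"uzm":84,"yxs":33,"z":81}],"ru":[{"cxh":4,"rla":53},{"b":89,"biw":24,"r":15,"ub":63}]}
After op 11 (replace /ru/1/r 74): {"eli":88,"hwb":[91,23,[88,5],52],"mce":[14,{"uzm":84,"yxs":33,"z":81}],"ru":[{"cxh":4,"rla":53},{"b":89,"biw":24,"r":74,"ub":63}]}
After op 12 (add /ru/0/rla 55): {"eli":88,"hwb":[91,23,[88,5],52],"mce":[14,{"uzm":84,"yxs":33,"z":81}],"ru":[{"cxh":4,"rla":55},{"b":89,"biw":24,"r":74,"ub":63}]}
After op 13 (replace /hwb/1 28): {"eli":88,"hwb":[91,28,[88,5],52],"mce":[14,{"uzm":84,"yxs":33,"z":81}],"ru":[{"cxh":4,"rla":55},{"b":89,"biw":24,"r":74,"ub":63}]}
After op 14 (replace /ru 9): {"eli":88,"hwb":[91,28,[88,5],52],"mce":[14,{"uzm":84,"yxs":33,"z":81}],"ru":9}
After op 15 (remove /hwb/1): {"eli":88,"hwb":[91,[88,5],52],"mce":[14,{"uzm":84,"yxs":33,"z":81}],"ru":9}
After op 16 (replace /mce/1/z 26): {"eli":88,"hwb":[91,[88,5],52],"mce":[14,{"uzm":84,"yxs":33,"z":26}],"ru":9}
After op 17 (add /hwb/1/2 67): {"eli":88,"hwb":[91,[88,5,67],52],"mce":[14,{"uzm":84,"yxs":33,"z":26}],"ru":9}
After op 18 (remove /ru): {"eli":88,"hwb":[91,[88,5,67],52],"mce":[14,{"uzm":84,"yxs":33,"z":26}]}
After op 19 (add /mce/0 99): {"eli":88,"hwb":[91,[88,5,67],52],"mce":[99,14,{"uzm":84,"yxs":33,"z":26}]}
After op 20 (add /mce/2/h 63): {"eli":88,"hwb":[91,[88,5,67],52],"mce":[99,14,{"h":63,"uzm":84,"yxs":33,"z":26}]}
Size at path /mce/2: 4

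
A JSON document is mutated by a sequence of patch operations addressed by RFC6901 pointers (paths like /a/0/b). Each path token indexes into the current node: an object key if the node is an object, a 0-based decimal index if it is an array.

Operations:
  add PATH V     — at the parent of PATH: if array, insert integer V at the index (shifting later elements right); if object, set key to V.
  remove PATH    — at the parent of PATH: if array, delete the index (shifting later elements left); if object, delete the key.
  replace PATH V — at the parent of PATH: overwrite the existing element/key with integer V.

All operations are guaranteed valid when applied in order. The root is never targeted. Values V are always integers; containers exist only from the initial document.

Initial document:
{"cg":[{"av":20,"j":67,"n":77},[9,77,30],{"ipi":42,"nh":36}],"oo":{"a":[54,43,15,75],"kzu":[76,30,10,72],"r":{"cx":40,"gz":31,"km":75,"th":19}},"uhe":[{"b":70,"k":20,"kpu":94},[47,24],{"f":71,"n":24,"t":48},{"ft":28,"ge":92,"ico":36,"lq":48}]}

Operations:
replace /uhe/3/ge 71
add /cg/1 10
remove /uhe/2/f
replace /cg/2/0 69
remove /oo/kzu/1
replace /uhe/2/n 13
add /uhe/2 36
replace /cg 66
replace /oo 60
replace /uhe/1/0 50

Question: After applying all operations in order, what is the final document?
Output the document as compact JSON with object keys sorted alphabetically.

After op 1 (replace /uhe/3/ge 71): {"cg":[{"av":20,"j":67,"n":77},[9,77,30],{"ipi":42,"nh":36}],"oo":{"a":[54,43,15,75],"kzu":[76,30,10,72],"r":{"cx":40,"gz":31,"km":75,"th":19}},"uhe":[{"b":70,"k":20,"kpu":94},[47,24],{"f":71,"n":24,"t":48},{"ft":28,"ge":71,"ico":36,"lq":48}]}
After op 2 (add /cg/1 10): {"cg":[{"av":20,"j":67,"n":77},10,[9,77,30],{"ipi":42,"nh":36}],"oo":{"a":[54,43,15,75],"kzu":[76,30,10,72],"r":{"cx":40,"gz":31,"km":75,"th":19}},"uhe":[{"b":70,"k":20,"kpu":94},[47,24],{"f":71,"n":24,"t":48},{"ft":28,"ge":71,"ico":36,"lq":48}]}
After op 3 (remove /uhe/2/f): {"cg":[{"av":20,"j":67,"n":77},10,[9,77,30],{"ipi":42,"nh":36}],"oo":{"a":[54,43,15,75],"kzu":[76,30,10,72],"r":{"cx":40,"gz":31,"km":75,"th":19}},"uhe":[{"b":70,"k":20,"kpu":94},[47,24],{"n":24,"t":48},{"ft":28,"ge":71,"ico":36,"lq":48}]}
After op 4 (replace /cg/2/0 69): {"cg":[{"av":20,"j":67,"n":77},10,[69,77,30],{"ipi":42,"nh":36}],"oo":{"a":[54,43,15,75],"kzu":[76,30,10,72],"r":{"cx":40,"gz":31,"km":75,"th":19}},"uhe":[{"b":70,"k":20,"kpu":94},[47,24],{"n":24,"t":48},{"ft":28,"ge":71,"ico":36,"lq":48}]}
After op 5 (remove /oo/kzu/1): {"cg":[{"av":20,"j":67,"n":77},10,[69,77,30],{"ipi":42,"nh":36}],"oo":{"a":[54,43,15,75],"kzu":[76,10,72],"r":{"cx":40,"gz":31,"km":75,"th":19}},"uhe":[{"b":70,"k":20,"kpu":94},[47,24],{"n":24,"t":48},{"ft":28,"ge":71,"ico":36,"lq":48}]}
After op 6 (replace /uhe/2/n 13): {"cg":[{"av":20,"j":67,"n":77},10,[69,77,30],{"ipi":42,"nh":36}],"oo":{"a":[54,43,15,75],"kzu":[76,10,72],"r":{"cx":40,"gz":31,"km":75,"th":19}},"uhe":[{"b":70,"k":20,"kpu":94},[47,24],{"n":13,"t":48},{"ft":28,"ge":71,"ico":36,"lq":48}]}
After op 7 (add /uhe/2 36): {"cg":[{"av":20,"j":67,"n":77},10,[69,77,30],{"ipi":42,"nh":36}],"oo":{"a":[54,43,15,75],"kzu":[76,10,72],"r":{"cx":40,"gz":31,"km":75,"th":19}},"uhe":[{"b":70,"k":20,"kpu":94},[47,24],36,{"n":13,"t":48},{"ft":28,"ge":71,"ico":36,"lq":48}]}
After op 8 (replace /cg 66): {"cg":66,"oo":{"a":[54,43,15,75],"kzu":[76,10,72],"r":{"cx":40,"gz":31,"km":75,"th":19}},"uhe":[{"b":70,"k":20,"kpu":94},[47,24],36,{"n":13,"t":48},{"ft":28,"ge":71,"ico":36,"lq":48}]}
After op 9 (replace /oo 60): {"cg":66,"oo":60,"uhe":[{"b":70,"k":20,"kpu":94},[47,24],36,{"n":13,"t":48},{"ft":28,"ge":71,"ico":36,"lq":48}]}
After op 10 (replace /uhe/1/0 50): {"cg":66,"oo":60,"uhe":[{"b":70,"k":20,"kpu":94},[50,24],36,{"n":13,"t":48},{"ft":28,"ge":71,"ico":36,"lq":48}]}

Answer: {"cg":66,"oo":60,"uhe":[{"b":70,"k":20,"kpu":94},[50,24],36,{"n":13,"t":48},{"ft":28,"ge":71,"ico":36,"lq":48}]}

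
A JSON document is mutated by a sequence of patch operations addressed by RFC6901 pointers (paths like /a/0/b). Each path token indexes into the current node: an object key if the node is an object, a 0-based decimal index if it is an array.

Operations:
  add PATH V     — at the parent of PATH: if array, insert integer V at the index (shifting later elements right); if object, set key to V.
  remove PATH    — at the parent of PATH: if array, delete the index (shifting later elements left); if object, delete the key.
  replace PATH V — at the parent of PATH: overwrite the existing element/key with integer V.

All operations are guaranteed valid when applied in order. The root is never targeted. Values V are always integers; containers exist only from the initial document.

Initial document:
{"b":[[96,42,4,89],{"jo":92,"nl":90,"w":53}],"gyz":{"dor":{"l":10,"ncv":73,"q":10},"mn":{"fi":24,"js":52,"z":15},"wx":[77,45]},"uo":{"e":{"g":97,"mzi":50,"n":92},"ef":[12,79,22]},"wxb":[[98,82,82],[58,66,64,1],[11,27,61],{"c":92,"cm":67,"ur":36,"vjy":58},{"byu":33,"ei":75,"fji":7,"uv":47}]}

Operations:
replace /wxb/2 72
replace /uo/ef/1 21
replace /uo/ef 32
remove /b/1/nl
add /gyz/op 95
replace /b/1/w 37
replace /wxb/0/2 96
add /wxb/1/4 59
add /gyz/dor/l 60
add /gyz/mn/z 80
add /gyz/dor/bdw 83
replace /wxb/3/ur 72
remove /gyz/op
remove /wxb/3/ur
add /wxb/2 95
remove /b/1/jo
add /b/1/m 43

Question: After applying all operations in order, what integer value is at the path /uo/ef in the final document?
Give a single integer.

Answer: 32

Derivation:
After op 1 (replace /wxb/2 72): {"b":[[96,42,4,89],{"jo":92,"nl":90,"w":53}],"gyz":{"dor":{"l":10,"ncv":73,"q":10},"mn":{"fi":24,"js":52,"z":15},"wx":[77,45]},"uo":{"e":{"g":97,"mzi":50,"n":92},"ef":[12,79,22]},"wxb":[[98,82,82],[58,66,64,1],72,{"c":92,"cm":67,"ur":36,"vjy":58},{"byu":33,"ei":75,"fji":7,"uv":47}]}
After op 2 (replace /uo/ef/1 21): {"b":[[96,42,4,89],{"jo":92,"nl":90,"w":53}],"gyz":{"dor":{"l":10,"ncv":73,"q":10},"mn":{"fi":24,"js":52,"z":15},"wx":[77,45]},"uo":{"e":{"g":97,"mzi":50,"n":92},"ef":[12,21,22]},"wxb":[[98,82,82],[58,66,64,1],72,{"c":92,"cm":67,"ur":36,"vjy":58},{"byu":33,"ei":75,"fji":7,"uv":47}]}
After op 3 (replace /uo/ef 32): {"b":[[96,42,4,89],{"jo":92,"nl":90,"w":53}],"gyz":{"dor":{"l":10,"ncv":73,"q":10},"mn":{"fi":24,"js":52,"z":15},"wx":[77,45]},"uo":{"e":{"g":97,"mzi":50,"n":92},"ef":32},"wxb":[[98,82,82],[58,66,64,1],72,{"c":92,"cm":67,"ur":36,"vjy":58},{"byu":33,"ei":75,"fji":7,"uv":47}]}
After op 4 (remove /b/1/nl): {"b":[[96,42,4,89],{"jo":92,"w":53}],"gyz":{"dor":{"l":10,"ncv":73,"q":10},"mn":{"fi":24,"js":52,"z":15},"wx":[77,45]},"uo":{"e":{"g":97,"mzi":50,"n":92},"ef":32},"wxb":[[98,82,82],[58,66,64,1],72,{"c":92,"cm":67,"ur":36,"vjy":58},{"byu":33,"ei":75,"fji":7,"uv":47}]}
After op 5 (add /gyz/op 95): {"b":[[96,42,4,89],{"jo":92,"w":53}],"gyz":{"dor":{"l":10,"ncv":73,"q":10},"mn":{"fi":24,"js":52,"z":15},"op":95,"wx":[77,45]},"uo":{"e":{"g":97,"mzi":50,"n":92},"ef":32},"wxb":[[98,82,82],[58,66,64,1],72,{"c":92,"cm":67,"ur":36,"vjy":58},{"byu":33,"ei":75,"fji":7,"uv":47}]}
After op 6 (replace /b/1/w 37): {"b":[[96,42,4,89],{"jo":92,"w":37}],"gyz":{"dor":{"l":10,"ncv":73,"q":10},"mn":{"fi":24,"js":52,"z":15},"op":95,"wx":[77,45]},"uo":{"e":{"g":97,"mzi":50,"n":92},"ef":32},"wxb":[[98,82,82],[58,66,64,1],72,{"c":92,"cm":67,"ur":36,"vjy":58},{"byu":33,"ei":75,"fji":7,"uv":47}]}
After op 7 (replace /wxb/0/2 96): {"b":[[96,42,4,89],{"jo":92,"w":37}],"gyz":{"dor":{"l":10,"ncv":73,"q":10},"mn":{"fi":24,"js":52,"z":15},"op":95,"wx":[77,45]},"uo":{"e":{"g":97,"mzi":50,"n":92},"ef":32},"wxb":[[98,82,96],[58,66,64,1],72,{"c":92,"cm":67,"ur":36,"vjy":58},{"byu":33,"ei":75,"fji":7,"uv":47}]}
After op 8 (add /wxb/1/4 59): {"b":[[96,42,4,89],{"jo":92,"w":37}],"gyz":{"dor":{"l":10,"ncv":73,"q":10},"mn":{"fi":24,"js":52,"z":15},"op":95,"wx":[77,45]},"uo":{"e":{"g":97,"mzi":50,"n":92},"ef":32},"wxb":[[98,82,96],[58,66,64,1,59],72,{"c":92,"cm":67,"ur":36,"vjy":58},{"byu":33,"ei":75,"fji":7,"uv":47}]}
After op 9 (add /gyz/dor/l 60): {"b":[[96,42,4,89],{"jo":92,"w":37}],"gyz":{"dor":{"l":60,"ncv":73,"q":10},"mn":{"fi":24,"js":52,"z":15},"op":95,"wx":[77,45]},"uo":{"e":{"g":97,"mzi":50,"n":92},"ef":32},"wxb":[[98,82,96],[58,66,64,1,59],72,{"c":92,"cm":67,"ur":36,"vjy":58},{"byu":33,"ei":75,"fji":7,"uv":47}]}
After op 10 (add /gyz/mn/z 80): {"b":[[96,42,4,89],{"jo":92,"w":37}],"gyz":{"dor":{"l":60,"ncv":73,"q":10},"mn":{"fi":24,"js":52,"z":80},"op":95,"wx":[77,45]},"uo":{"e":{"g":97,"mzi":50,"n":92},"ef":32},"wxb":[[98,82,96],[58,66,64,1,59],72,{"c":92,"cm":67,"ur":36,"vjy":58},{"byu":33,"ei":75,"fji":7,"uv":47}]}
After op 11 (add /gyz/dor/bdw 83): {"b":[[96,42,4,89],{"jo":92,"w":37}],"gyz":{"dor":{"bdw":83,"l":60,"ncv":73,"q":10},"mn":{"fi":24,"js":52,"z":80},"op":95,"wx":[77,45]},"uo":{"e":{"g":97,"mzi":50,"n":92},"ef":32},"wxb":[[98,82,96],[58,66,64,1,59],72,{"c":92,"cm":67,"ur":36,"vjy":58},{"byu":33,"ei":75,"fji":7,"uv":47}]}
After op 12 (replace /wxb/3/ur 72): {"b":[[96,42,4,89],{"jo":92,"w":37}],"gyz":{"dor":{"bdw":83,"l":60,"ncv":73,"q":10},"mn":{"fi":24,"js":52,"z":80},"op":95,"wx":[77,45]},"uo":{"e":{"g":97,"mzi":50,"n":92},"ef":32},"wxb":[[98,82,96],[58,66,64,1,59],72,{"c":92,"cm":67,"ur":72,"vjy":58},{"byu":33,"ei":75,"fji":7,"uv":47}]}
After op 13 (remove /gyz/op): {"b":[[96,42,4,89],{"jo":92,"w":37}],"gyz":{"dor":{"bdw":83,"l":60,"ncv":73,"q":10},"mn":{"fi":24,"js":52,"z":80},"wx":[77,45]},"uo":{"e":{"g":97,"mzi":50,"n":92},"ef":32},"wxb":[[98,82,96],[58,66,64,1,59],72,{"c":92,"cm":67,"ur":72,"vjy":58},{"byu":33,"ei":75,"fji":7,"uv":47}]}
After op 14 (remove /wxb/3/ur): {"b":[[96,42,4,89],{"jo":92,"w":37}],"gyz":{"dor":{"bdw":83,"l":60,"ncv":73,"q":10},"mn":{"fi":24,"js":52,"z":80},"wx":[77,45]},"uo":{"e":{"g":97,"mzi":50,"n":92},"ef":32},"wxb":[[98,82,96],[58,66,64,1,59],72,{"c":92,"cm":67,"vjy":58},{"byu":33,"ei":75,"fji":7,"uv":47}]}
After op 15 (add /wxb/2 95): {"b":[[96,42,4,89],{"jo":92,"w":37}],"gyz":{"dor":{"bdw":83,"l":60,"ncv":73,"q":10},"mn":{"fi":24,"js":52,"z":80},"wx":[77,45]},"uo":{"e":{"g":97,"mzi":50,"n":92},"ef":32},"wxb":[[98,82,96],[58,66,64,1,59],95,72,{"c":92,"cm":67,"vjy":58},{"byu":33,"ei":75,"fji":7,"uv":47}]}
After op 16 (remove /b/1/jo): {"b":[[96,42,4,89],{"w":37}],"gyz":{"dor":{"bdw":83,"l":60,"ncv":73,"q":10},"mn":{"fi":24,"js":52,"z":80},"wx":[77,45]},"uo":{"e":{"g":97,"mzi":50,"n":92},"ef":32},"wxb":[[98,82,96],[58,66,64,1,59],95,72,{"c":92,"cm":67,"vjy":58},{"byu":33,"ei":75,"fji":7,"uv":47}]}
After op 17 (add /b/1/m 43): {"b":[[96,42,4,89],{"m":43,"w":37}],"gyz":{"dor":{"bdw":83,"l":60,"ncv":73,"q":10},"mn":{"fi":24,"js":52,"z":80},"wx":[77,45]},"uo":{"e":{"g":97,"mzi":50,"n":92},"ef":32},"wxb":[[98,82,96],[58,66,64,1,59],95,72,{"c":92,"cm":67,"vjy":58},{"byu":33,"ei":75,"fji":7,"uv":47}]}
Value at /uo/ef: 32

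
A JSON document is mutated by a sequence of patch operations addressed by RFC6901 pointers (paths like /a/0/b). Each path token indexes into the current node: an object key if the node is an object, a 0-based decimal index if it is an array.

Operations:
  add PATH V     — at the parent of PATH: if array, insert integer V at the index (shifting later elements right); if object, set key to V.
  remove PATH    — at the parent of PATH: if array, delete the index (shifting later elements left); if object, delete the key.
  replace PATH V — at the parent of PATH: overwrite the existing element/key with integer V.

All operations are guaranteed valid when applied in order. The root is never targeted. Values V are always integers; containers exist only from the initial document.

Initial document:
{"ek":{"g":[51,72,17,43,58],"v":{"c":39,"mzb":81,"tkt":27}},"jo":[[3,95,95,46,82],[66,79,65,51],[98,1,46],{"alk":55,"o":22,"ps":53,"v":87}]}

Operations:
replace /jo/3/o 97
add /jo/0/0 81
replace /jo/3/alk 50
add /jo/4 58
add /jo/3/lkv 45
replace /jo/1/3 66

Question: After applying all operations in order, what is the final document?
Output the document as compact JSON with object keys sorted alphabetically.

After op 1 (replace /jo/3/o 97): {"ek":{"g":[51,72,17,43,58],"v":{"c":39,"mzb":81,"tkt":27}},"jo":[[3,95,95,46,82],[66,79,65,51],[98,1,46],{"alk":55,"o":97,"ps":53,"v":87}]}
After op 2 (add /jo/0/0 81): {"ek":{"g":[51,72,17,43,58],"v":{"c":39,"mzb":81,"tkt":27}},"jo":[[81,3,95,95,46,82],[66,79,65,51],[98,1,46],{"alk":55,"o":97,"ps":53,"v":87}]}
After op 3 (replace /jo/3/alk 50): {"ek":{"g":[51,72,17,43,58],"v":{"c":39,"mzb":81,"tkt":27}},"jo":[[81,3,95,95,46,82],[66,79,65,51],[98,1,46],{"alk":50,"o":97,"ps":53,"v":87}]}
After op 4 (add /jo/4 58): {"ek":{"g":[51,72,17,43,58],"v":{"c":39,"mzb":81,"tkt":27}},"jo":[[81,3,95,95,46,82],[66,79,65,51],[98,1,46],{"alk":50,"o":97,"ps":53,"v":87},58]}
After op 5 (add /jo/3/lkv 45): {"ek":{"g":[51,72,17,43,58],"v":{"c":39,"mzb":81,"tkt":27}},"jo":[[81,3,95,95,46,82],[66,79,65,51],[98,1,46],{"alk":50,"lkv":45,"o":97,"ps":53,"v":87},58]}
After op 6 (replace /jo/1/3 66): {"ek":{"g":[51,72,17,43,58],"v":{"c":39,"mzb":81,"tkt":27}},"jo":[[81,3,95,95,46,82],[66,79,65,66],[98,1,46],{"alk":50,"lkv":45,"o":97,"ps":53,"v":87},58]}

Answer: {"ek":{"g":[51,72,17,43,58],"v":{"c":39,"mzb":81,"tkt":27}},"jo":[[81,3,95,95,46,82],[66,79,65,66],[98,1,46],{"alk":50,"lkv":45,"o":97,"ps":53,"v":87},58]}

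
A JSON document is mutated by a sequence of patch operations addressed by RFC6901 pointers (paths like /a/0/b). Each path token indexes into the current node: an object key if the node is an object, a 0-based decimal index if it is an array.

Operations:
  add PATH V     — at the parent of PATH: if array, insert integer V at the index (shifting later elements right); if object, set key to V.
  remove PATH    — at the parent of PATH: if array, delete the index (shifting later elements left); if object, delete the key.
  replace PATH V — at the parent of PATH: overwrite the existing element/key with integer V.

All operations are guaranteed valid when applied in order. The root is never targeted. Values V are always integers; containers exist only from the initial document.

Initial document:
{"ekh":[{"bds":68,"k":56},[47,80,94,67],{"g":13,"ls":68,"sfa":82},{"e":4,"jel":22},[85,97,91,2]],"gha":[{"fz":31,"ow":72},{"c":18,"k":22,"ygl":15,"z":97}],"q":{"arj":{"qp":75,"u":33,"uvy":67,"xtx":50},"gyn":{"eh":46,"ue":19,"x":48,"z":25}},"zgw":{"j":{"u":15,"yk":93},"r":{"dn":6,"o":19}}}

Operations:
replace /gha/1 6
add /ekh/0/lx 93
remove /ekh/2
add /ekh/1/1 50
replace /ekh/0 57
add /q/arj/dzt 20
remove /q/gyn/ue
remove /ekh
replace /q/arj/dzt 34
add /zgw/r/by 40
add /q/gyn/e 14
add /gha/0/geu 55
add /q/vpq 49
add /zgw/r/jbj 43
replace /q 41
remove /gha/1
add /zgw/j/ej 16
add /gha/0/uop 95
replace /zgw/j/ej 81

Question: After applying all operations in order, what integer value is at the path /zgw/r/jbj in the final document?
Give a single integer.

After op 1 (replace /gha/1 6): {"ekh":[{"bds":68,"k":56},[47,80,94,67],{"g":13,"ls":68,"sfa":82},{"e":4,"jel":22},[85,97,91,2]],"gha":[{"fz":31,"ow":72},6],"q":{"arj":{"qp":75,"u":33,"uvy":67,"xtx":50},"gyn":{"eh":46,"ue":19,"x":48,"z":25}},"zgw":{"j":{"u":15,"yk":93},"r":{"dn":6,"o":19}}}
After op 2 (add /ekh/0/lx 93): {"ekh":[{"bds":68,"k":56,"lx":93},[47,80,94,67],{"g":13,"ls":68,"sfa":82},{"e":4,"jel":22},[85,97,91,2]],"gha":[{"fz":31,"ow":72},6],"q":{"arj":{"qp":75,"u":33,"uvy":67,"xtx":50},"gyn":{"eh":46,"ue":19,"x":48,"z":25}},"zgw":{"j":{"u":15,"yk":93},"r":{"dn":6,"o":19}}}
After op 3 (remove /ekh/2): {"ekh":[{"bds":68,"k":56,"lx":93},[47,80,94,67],{"e":4,"jel":22},[85,97,91,2]],"gha":[{"fz":31,"ow":72},6],"q":{"arj":{"qp":75,"u":33,"uvy":67,"xtx":50},"gyn":{"eh":46,"ue":19,"x":48,"z":25}},"zgw":{"j":{"u":15,"yk":93},"r":{"dn":6,"o":19}}}
After op 4 (add /ekh/1/1 50): {"ekh":[{"bds":68,"k":56,"lx":93},[47,50,80,94,67],{"e":4,"jel":22},[85,97,91,2]],"gha":[{"fz":31,"ow":72},6],"q":{"arj":{"qp":75,"u":33,"uvy":67,"xtx":50},"gyn":{"eh":46,"ue":19,"x":48,"z":25}},"zgw":{"j":{"u":15,"yk":93},"r":{"dn":6,"o":19}}}
After op 5 (replace /ekh/0 57): {"ekh":[57,[47,50,80,94,67],{"e":4,"jel":22},[85,97,91,2]],"gha":[{"fz":31,"ow":72},6],"q":{"arj":{"qp":75,"u":33,"uvy":67,"xtx":50},"gyn":{"eh":46,"ue":19,"x":48,"z":25}},"zgw":{"j":{"u":15,"yk":93},"r":{"dn":6,"o":19}}}
After op 6 (add /q/arj/dzt 20): {"ekh":[57,[47,50,80,94,67],{"e":4,"jel":22},[85,97,91,2]],"gha":[{"fz":31,"ow":72},6],"q":{"arj":{"dzt":20,"qp":75,"u":33,"uvy":67,"xtx":50},"gyn":{"eh":46,"ue":19,"x":48,"z":25}},"zgw":{"j":{"u":15,"yk":93},"r":{"dn":6,"o":19}}}
After op 7 (remove /q/gyn/ue): {"ekh":[57,[47,50,80,94,67],{"e":4,"jel":22},[85,97,91,2]],"gha":[{"fz":31,"ow":72},6],"q":{"arj":{"dzt":20,"qp":75,"u":33,"uvy":67,"xtx":50},"gyn":{"eh":46,"x":48,"z":25}},"zgw":{"j":{"u":15,"yk":93},"r":{"dn":6,"o":19}}}
After op 8 (remove /ekh): {"gha":[{"fz":31,"ow":72},6],"q":{"arj":{"dzt":20,"qp":75,"u":33,"uvy":67,"xtx":50},"gyn":{"eh":46,"x":48,"z":25}},"zgw":{"j":{"u":15,"yk":93},"r":{"dn":6,"o":19}}}
After op 9 (replace /q/arj/dzt 34): {"gha":[{"fz":31,"ow":72},6],"q":{"arj":{"dzt":34,"qp":75,"u":33,"uvy":67,"xtx":50},"gyn":{"eh":46,"x":48,"z":25}},"zgw":{"j":{"u":15,"yk":93},"r":{"dn":6,"o":19}}}
After op 10 (add /zgw/r/by 40): {"gha":[{"fz":31,"ow":72},6],"q":{"arj":{"dzt":34,"qp":75,"u":33,"uvy":67,"xtx":50},"gyn":{"eh":46,"x":48,"z":25}},"zgw":{"j":{"u":15,"yk":93},"r":{"by":40,"dn":6,"o":19}}}
After op 11 (add /q/gyn/e 14): {"gha":[{"fz":31,"ow":72},6],"q":{"arj":{"dzt":34,"qp":75,"u":33,"uvy":67,"xtx":50},"gyn":{"e":14,"eh":46,"x":48,"z":25}},"zgw":{"j":{"u":15,"yk":93},"r":{"by":40,"dn":6,"o":19}}}
After op 12 (add /gha/0/geu 55): {"gha":[{"fz":31,"geu":55,"ow":72},6],"q":{"arj":{"dzt":34,"qp":75,"u":33,"uvy":67,"xtx":50},"gyn":{"e":14,"eh":46,"x":48,"z":25}},"zgw":{"j":{"u":15,"yk":93},"r":{"by":40,"dn":6,"o":19}}}
After op 13 (add /q/vpq 49): {"gha":[{"fz":31,"geu":55,"ow":72},6],"q":{"arj":{"dzt":34,"qp":75,"u":33,"uvy":67,"xtx":50},"gyn":{"e":14,"eh":46,"x":48,"z":25},"vpq":49},"zgw":{"j":{"u":15,"yk":93},"r":{"by":40,"dn":6,"o":19}}}
After op 14 (add /zgw/r/jbj 43): {"gha":[{"fz":31,"geu":55,"ow":72},6],"q":{"arj":{"dzt":34,"qp":75,"u":33,"uvy":67,"xtx":50},"gyn":{"e":14,"eh":46,"x":48,"z":25},"vpq":49},"zgw":{"j":{"u":15,"yk":93},"r":{"by":40,"dn":6,"jbj":43,"o":19}}}
After op 15 (replace /q 41): {"gha":[{"fz":31,"geu":55,"ow":72},6],"q":41,"zgw":{"j":{"u":15,"yk":93},"r":{"by":40,"dn":6,"jbj":43,"o":19}}}
After op 16 (remove /gha/1): {"gha":[{"fz":31,"geu":55,"ow":72}],"q":41,"zgw":{"j":{"u":15,"yk":93},"r":{"by":40,"dn":6,"jbj":43,"o":19}}}
After op 17 (add /zgw/j/ej 16): {"gha":[{"fz":31,"geu":55,"ow":72}],"q":41,"zgw":{"j":{"ej":16,"u":15,"yk":93},"r":{"by":40,"dn":6,"jbj":43,"o":19}}}
After op 18 (add /gha/0/uop 95): {"gha":[{"fz":31,"geu":55,"ow":72,"uop":95}],"q":41,"zgw":{"j":{"ej":16,"u":15,"yk":93},"r":{"by":40,"dn":6,"jbj":43,"o":19}}}
After op 19 (replace /zgw/j/ej 81): {"gha":[{"fz":31,"geu":55,"ow":72,"uop":95}],"q":41,"zgw":{"j":{"ej":81,"u":15,"yk":93},"r":{"by":40,"dn":6,"jbj":43,"o":19}}}
Value at /zgw/r/jbj: 43

Answer: 43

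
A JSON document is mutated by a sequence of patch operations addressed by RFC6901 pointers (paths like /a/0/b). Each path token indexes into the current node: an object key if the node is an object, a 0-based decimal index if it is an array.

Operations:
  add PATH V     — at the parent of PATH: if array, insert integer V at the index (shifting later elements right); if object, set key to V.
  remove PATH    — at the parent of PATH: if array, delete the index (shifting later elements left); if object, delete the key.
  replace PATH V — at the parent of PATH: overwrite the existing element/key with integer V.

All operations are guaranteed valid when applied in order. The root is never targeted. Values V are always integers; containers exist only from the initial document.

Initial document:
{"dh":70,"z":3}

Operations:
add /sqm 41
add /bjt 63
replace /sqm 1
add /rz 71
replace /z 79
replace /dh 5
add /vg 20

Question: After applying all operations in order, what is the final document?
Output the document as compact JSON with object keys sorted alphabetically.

After op 1 (add /sqm 41): {"dh":70,"sqm":41,"z":3}
After op 2 (add /bjt 63): {"bjt":63,"dh":70,"sqm":41,"z":3}
After op 3 (replace /sqm 1): {"bjt":63,"dh":70,"sqm":1,"z":3}
After op 4 (add /rz 71): {"bjt":63,"dh":70,"rz":71,"sqm":1,"z":3}
After op 5 (replace /z 79): {"bjt":63,"dh":70,"rz":71,"sqm":1,"z":79}
After op 6 (replace /dh 5): {"bjt":63,"dh":5,"rz":71,"sqm":1,"z":79}
After op 7 (add /vg 20): {"bjt":63,"dh":5,"rz":71,"sqm":1,"vg":20,"z":79}

Answer: {"bjt":63,"dh":5,"rz":71,"sqm":1,"vg":20,"z":79}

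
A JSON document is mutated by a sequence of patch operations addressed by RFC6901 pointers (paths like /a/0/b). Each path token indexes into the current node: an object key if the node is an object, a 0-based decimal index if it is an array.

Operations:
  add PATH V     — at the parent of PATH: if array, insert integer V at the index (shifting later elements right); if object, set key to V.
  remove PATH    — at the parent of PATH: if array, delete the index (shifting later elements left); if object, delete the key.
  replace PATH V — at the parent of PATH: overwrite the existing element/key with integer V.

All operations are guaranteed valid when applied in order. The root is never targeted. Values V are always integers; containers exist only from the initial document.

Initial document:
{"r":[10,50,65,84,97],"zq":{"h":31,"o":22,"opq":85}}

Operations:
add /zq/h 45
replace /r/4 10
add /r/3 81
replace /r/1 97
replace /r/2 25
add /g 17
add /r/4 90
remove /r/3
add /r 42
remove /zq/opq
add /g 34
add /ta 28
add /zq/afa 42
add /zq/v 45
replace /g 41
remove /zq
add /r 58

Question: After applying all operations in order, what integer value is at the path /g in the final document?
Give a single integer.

Answer: 41

Derivation:
After op 1 (add /zq/h 45): {"r":[10,50,65,84,97],"zq":{"h":45,"o":22,"opq":85}}
After op 2 (replace /r/4 10): {"r":[10,50,65,84,10],"zq":{"h":45,"o":22,"opq":85}}
After op 3 (add /r/3 81): {"r":[10,50,65,81,84,10],"zq":{"h":45,"o":22,"opq":85}}
After op 4 (replace /r/1 97): {"r":[10,97,65,81,84,10],"zq":{"h":45,"o":22,"opq":85}}
After op 5 (replace /r/2 25): {"r":[10,97,25,81,84,10],"zq":{"h":45,"o":22,"opq":85}}
After op 6 (add /g 17): {"g":17,"r":[10,97,25,81,84,10],"zq":{"h":45,"o":22,"opq":85}}
After op 7 (add /r/4 90): {"g":17,"r":[10,97,25,81,90,84,10],"zq":{"h":45,"o":22,"opq":85}}
After op 8 (remove /r/3): {"g":17,"r":[10,97,25,90,84,10],"zq":{"h":45,"o":22,"opq":85}}
After op 9 (add /r 42): {"g":17,"r":42,"zq":{"h":45,"o":22,"opq":85}}
After op 10 (remove /zq/opq): {"g":17,"r":42,"zq":{"h":45,"o":22}}
After op 11 (add /g 34): {"g":34,"r":42,"zq":{"h":45,"o":22}}
After op 12 (add /ta 28): {"g":34,"r":42,"ta":28,"zq":{"h":45,"o":22}}
After op 13 (add /zq/afa 42): {"g":34,"r":42,"ta":28,"zq":{"afa":42,"h":45,"o":22}}
After op 14 (add /zq/v 45): {"g":34,"r":42,"ta":28,"zq":{"afa":42,"h":45,"o":22,"v":45}}
After op 15 (replace /g 41): {"g":41,"r":42,"ta":28,"zq":{"afa":42,"h":45,"o":22,"v":45}}
After op 16 (remove /zq): {"g":41,"r":42,"ta":28}
After op 17 (add /r 58): {"g":41,"r":58,"ta":28}
Value at /g: 41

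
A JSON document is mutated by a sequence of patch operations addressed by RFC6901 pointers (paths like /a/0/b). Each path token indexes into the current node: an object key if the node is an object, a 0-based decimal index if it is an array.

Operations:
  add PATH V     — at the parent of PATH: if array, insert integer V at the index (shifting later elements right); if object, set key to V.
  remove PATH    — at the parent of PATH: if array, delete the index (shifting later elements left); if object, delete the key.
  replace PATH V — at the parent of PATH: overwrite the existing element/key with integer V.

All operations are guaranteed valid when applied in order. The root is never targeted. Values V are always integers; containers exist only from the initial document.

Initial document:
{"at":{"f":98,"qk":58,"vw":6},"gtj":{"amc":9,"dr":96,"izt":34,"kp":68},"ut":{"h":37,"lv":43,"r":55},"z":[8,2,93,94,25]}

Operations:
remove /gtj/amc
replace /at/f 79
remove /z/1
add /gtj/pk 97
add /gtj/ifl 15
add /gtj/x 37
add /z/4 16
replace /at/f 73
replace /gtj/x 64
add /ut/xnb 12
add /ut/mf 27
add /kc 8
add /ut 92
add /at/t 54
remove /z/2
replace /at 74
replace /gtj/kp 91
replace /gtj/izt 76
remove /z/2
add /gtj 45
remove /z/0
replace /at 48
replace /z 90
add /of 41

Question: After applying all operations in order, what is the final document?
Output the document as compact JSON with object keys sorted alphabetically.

After op 1 (remove /gtj/amc): {"at":{"f":98,"qk":58,"vw":6},"gtj":{"dr":96,"izt":34,"kp":68},"ut":{"h":37,"lv":43,"r":55},"z":[8,2,93,94,25]}
After op 2 (replace /at/f 79): {"at":{"f":79,"qk":58,"vw":6},"gtj":{"dr":96,"izt":34,"kp":68},"ut":{"h":37,"lv":43,"r":55},"z":[8,2,93,94,25]}
After op 3 (remove /z/1): {"at":{"f":79,"qk":58,"vw":6},"gtj":{"dr":96,"izt":34,"kp":68},"ut":{"h":37,"lv":43,"r":55},"z":[8,93,94,25]}
After op 4 (add /gtj/pk 97): {"at":{"f":79,"qk":58,"vw":6},"gtj":{"dr":96,"izt":34,"kp":68,"pk":97},"ut":{"h":37,"lv":43,"r":55},"z":[8,93,94,25]}
After op 5 (add /gtj/ifl 15): {"at":{"f":79,"qk":58,"vw":6},"gtj":{"dr":96,"ifl":15,"izt":34,"kp":68,"pk":97},"ut":{"h":37,"lv":43,"r":55},"z":[8,93,94,25]}
After op 6 (add /gtj/x 37): {"at":{"f":79,"qk":58,"vw":6},"gtj":{"dr":96,"ifl":15,"izt":34,"kp":68,"pk":97,"x":37},"ut":{"h":37,"lv":43,"r":55},"z":[8,93,94,25]}
After op 7 (add /z/4 16): {"at":{"f":79,"qk":58,"vw":6},"gtj":{"dr":96,"ifl":15,"izt":34,"kp":68,"pk":97,"x":37},"ut":{"h":37,"lv":43,"r":55},"z":[8,93,94,25,16]}
After op 8 (replace /at/f 73): {"at":{"f":73,"qk":58,"vw":6},"gtj":{"dr":96,"ifl":15,"izt":34,"kp":68,"pk":97,"x":37},"ut":{"h":37,"lv":43,"r":55},"z":[8,93,94,25,16]}
After op 9 (replace /gtj/x 64): {"at":{"f":73,"qk":58,"vw":6},"gtj":{"dr":96,"ifl":15,"izt":34,"kp":68,"pk":97,"x":64},"ut":{"h":37,"lv":43,"r":55},"z":[8,93,94,25,16]}
After op 10 (add /ut/xnb 12): {"at":{"f":73,"qk":58,"vw":6},"gtj":{"dr":96,"ifl":15,"izt":34,"kp":68,"pk":97,"x":64},"ut":{"h":37,"lv":43,"r":55,"xnb":12},"z":[8,93,94,25,16]}
After op 11 (add /ut/mf 27): {"at":{"f":73,"qk":58,"vw":6},"gtj":{"dr":96,"ifl":15,"izt":34,"kp":68,"pk":97,"x":64},"ut":{"h":37,"lv":43,"mf":27,"r":55,"xnb":12},"z":[8,93,94,25,16]}
After op 12 (add /kc 8): {"at":{"f":73,"qk":58,"vw":6},"gtj":{"dr":96,"ifl":15,"izt":34,"kp":68,"pk":97,"x":64},"kc":8,"ut":{"h":37,"lv":43,"mf":27,"r":55,"xnb":12},"z":[8,93,94,25,16]}
After op 13 (add /ut 92): {"at":{"f":73,"qk":58,"vw":6},"gtj":{"dr":96,"ifl":15,"izt":34,"kp":68,"pk":97,"x":64},"kc":8,"ut":92,"z":[8,93,94,25,16]}
After op 14 (add /at/t 54): {"at":{"f":73,"qk":58,"t":54,"vw":6},"gtj":{"dr":96,"ifl":15,"izt":34,"kp":68,"pk":97,"x":64},"kc":8,"ut":92,"z":[8,93,94,25,16]}
After op 15 (remove /z/2): {"at":{"f":73,"qk":58,"t":54,"vw":6},"gtj":{"dr":96,"ifl":15,"izt":34,"kp":68,"pk":97,"x":64},"kc":8,"ut":92,"z":[8,93,25,16]}
After op 16 (replace /at 74): {"at":74,"gtj":{"dr":96,"ifl":15,"izt":34,"kp":68,"pk":97,"x":64},"kc":8,"ut":92,"z":[8,93,25,16]}
After op 17 (replace /gtj/kp 91): {"at":74,"gtj":{"dr":96,"ifl":15,"izt":34,"kp":91,"pk":97,"x":64},"kc":8,"ut":92,"z":[8,93,25,16]}
After op 18 (replace /gtj/izt 76): {"at":74,"gtj":{"dr":96,"ifl":15,"izt":76,"kp":91,"pk":97,"x":64},"kc":8,"ut":92,"z":[8,93,25,16]}
After op 19 (remove /z/2): {"at":74,"gtj":{"dr":96,"ifl":15,"izt":76,"kp":91,"pk":97,"x":64},"kc":8,"ut":92,"z":[8,93,16]}
After op 20 (add /gtj 45): {"at":74,"gtj":45,"kc":8,"ut":92,"z":[8,93,16]}
After op 21 (remove /z/0): {"at":74,"gtj":45,"kc":8,"ut":92,"z":[93,16]}
After op 22 (replace /at 48): {"at":48,"gtj":45,"kc":8,"ut":92,"z":[93,16]}
After op 23 (replace /z 90): {"at":48,"gtj":45,"kc":8,"ut":92,"z":90}
After op 24 (add /of 41): {"at":48,"gtj":45,"kc":8,"of":41,"ut":92,"z":90}

Answer: {"at":48,"gtj":45,"kc":8,"of":41,"ut":92,"z":90}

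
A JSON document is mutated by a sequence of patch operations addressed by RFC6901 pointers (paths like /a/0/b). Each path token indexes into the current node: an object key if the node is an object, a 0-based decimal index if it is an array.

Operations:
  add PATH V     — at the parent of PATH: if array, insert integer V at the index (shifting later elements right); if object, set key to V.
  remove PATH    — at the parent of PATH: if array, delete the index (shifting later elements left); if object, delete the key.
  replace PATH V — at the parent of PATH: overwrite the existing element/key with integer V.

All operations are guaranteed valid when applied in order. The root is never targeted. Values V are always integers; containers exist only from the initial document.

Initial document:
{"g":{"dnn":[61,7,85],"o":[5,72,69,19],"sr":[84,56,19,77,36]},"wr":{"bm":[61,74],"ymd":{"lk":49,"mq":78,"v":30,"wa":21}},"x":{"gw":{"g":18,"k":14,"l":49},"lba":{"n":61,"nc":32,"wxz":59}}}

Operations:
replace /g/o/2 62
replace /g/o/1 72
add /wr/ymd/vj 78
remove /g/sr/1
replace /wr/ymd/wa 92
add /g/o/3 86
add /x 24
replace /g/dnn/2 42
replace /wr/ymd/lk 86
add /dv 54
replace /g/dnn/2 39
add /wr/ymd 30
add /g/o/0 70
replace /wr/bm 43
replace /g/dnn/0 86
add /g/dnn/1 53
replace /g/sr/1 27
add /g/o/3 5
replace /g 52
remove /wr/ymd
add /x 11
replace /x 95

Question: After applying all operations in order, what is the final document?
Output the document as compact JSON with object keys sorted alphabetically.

After op 1 (replace /g/o/2 62): {"g":{"dnn":[61,7,85],"o":[5,72,62,19],"sr":[84,56,19,77,36]},"wr":{"bm":[61,74],"ymd":{"lk":49,"mq":78,"v":30,"wa":21}},"x":{"gw":{"g":18,"k":14,"l":49},"lba":{"n":61,"nc":32,"wxz":59}}}
After op 2 (replace /g/o/1 72): {"g":{"dnn":[61,7,85],"o":[5,72,62,19],"sr":[84,56,19,77,36]},"wr":{"bm":[61,74],"ymd":{"lk":49,"mq":78,"v":30,"wa":21}},"x":{"gw":{"g":18,"k":14,"l":49},"lba":{"n":61,"nc":32,"wxz":59}}}
After op 3 (add /wr/ymd/vj 78): {"g":{"dnn":[61,7,85],"o":[5,72,62,19],"sr":[84,56,19,77,36]},"wr":{"bm":[61,74],"ymd":{"lk":49,"mq":78,"v":30,"vj":78,"wa":21}},"x":{"gw":{"g":18,"k":14,"l":49},"lba":{"n":61,"nc":32,"wxz":59}}}
After op 4 (remove /g/sr/1): {"g":{"dnn":[61,7,85],"o":[5,72,62,19],"sr":[84,19,77,36]},"wr":{"bm":[61,74],"ymd":{"lk":49,"mq":78,"v":30,"vj":78,"wa":21}},"x":{"gw":{"g":18,"k":14,"l":49},"lba":{"n":61,"nc":32,"wxz":59}}}
After op 5 (replace /wr/ymd/wa 92): {"g":{"dnn":[61,7,85],"o":[5,72,62,19],"sr":[84,19,77,36]},"wr":{"bm":[61,74],"ymd":{"lk":49,"mq":78,"v":30,"vj":78,"wa":92}},"x":{"gw":{"g":18,"k":14,"l":49},"lba":{"n":61,"nc":32,"wxz":59}}}
After op 6 (add /g/o/3 86): {"g":{"dnn":[61,7,85],"o":[5,72,62,86,19],"sr":[84,19,77,36]},"wr":{"bm":[61,74],"ymd":{"lk":49,"mq":78,"v":30,"vj":78,"wa":92}},"x":{"gw":{"g":18,"k":14,"l":49},"lba":{"n":61,"nc":32,"wxz":59}}}
After op 7 (add /x 24): {"g":{"dnn":[61,7,85],"o":[5,72,62,86,19],"sr":[84,19,77,36]},"wr":{"bm":[61,74],"ymd":{"lk":49,"mq":78,"v":30,"vj":78,"wa":92}},"x":24}
After op 8 (replace /g/dnn/2 42): {"g":{"dnn":[61,7,42],"o":[5,72,62,86,19],"sr":[84,19,77,36]},"wr":{"bm":[61,74],"ymd":{"lk":49,"mq":78,"v":30,"vj":78,"wa":92}},"x":24}
After op 9 (replace /wr/ymd/lk 86): {"g":{"dnn":[61,7,42],"o":[5,72,62,86,19],"sr":[84,19,77,36]},"wr":{"bm":[61,74],"ymd":{"lk":86,"mq":78,"v":30,"vj":78,"wa":92}},"x":24}
After op 10 (add /dv 54): {"dv":54,"g":{"dnn":[61,7,42],"o":[5,72,62,86,19],"sr":[84,19,77,36]},"wr":{"bm":[61,74],"ymd":{"lk":86,"mq":78,"v":30,"vj":78,"wa":92}},"x":24}
After op 11 (replace /g/dnn/2 39): {"dv":54,"g":{"dnn":[61,7,39],"o":[5,72,62,86,19],"sr":[84,19,77,36]},"wr":{"bm":[61,74],"ymd":{"lk":86,"mq":78,"v":30,"vj":78,"wa":92}},"x":24}
After op 12 (add /wr/ymd 30): {"dv":54,"g":{"dnn":[61,7,39],"o":[5,72,62,86,19],"sr":[84,19,77,36]},"wr":{"bm":[61,74],"ymd":30},"x":24}
After op 13 (add /g/o/0 70): {"dv":54,"g":{"dnn":[61,7,39],"o":[70,5,72,62,86,19],"sr":[84,19,77,36]},"wr":{"bm":[61,74],"ymd":30},"x":24}
After op 14 (replace /wr/bm 43): {"dv":54,"g":{"dnn":[61,7,39],"o":[70,5,72,62,86,19],"sr":[84,19,77,36]},"wr":{"bm":43,"ymd":30},"x":24}
After op 15 (replace /g/dnn/0 86): {"dv":54,"g":{"dnn":[86,7,39],"o":[70,5,72,62,86,19],"sr":[84,19,77,36]},"wr":{"bm":43,"ymd":30},"x":24}
After op 16 (add /g/dnn/1 53): {"dv":54,"g":{"dnn":[86,53,7,39],"o":[70,5,72,62,86,19],"sr":[84,19,77,36]},"wr":{"bm":43,"ymd":30},"x":24}
After op 17 (replace /g/sr/1 27): {"dv":54,"g":{"dnn":[86,53,7,39],"o":[70,5,72,62,86,19],"sr":[84,27,77,36]},"wr":{"bm":43,"ymd":30},"x":24}
After op 18 (add /g/o/3 5): {"dv":54,"g":{"dnn":[86,53,7,39],"o":[70,5,72,5,62,86,19],"sr":[84,27,77,36]},"wr":{"bm":43,"ymd":30},"x":24}
After op 19 (replace /g 52): {"dv":54,"g":52,"wr":{"bm":43,"ymd":30},"x":24}
After op 20 (remove /wr/ymd): {"dv":54,"g":52,"wr":{"bm":43},"x":24}
After op 21 (add /x 11): {"dv":54,"g":52,"wr":{"bm":43},"x":11}
After op 22 (replace /x 95): {"dv":54,"g":52,"wr":{"bm":43},"x":95}

Answer: {"dv":54,"g":52,"wr":{"bm":43},"x":95}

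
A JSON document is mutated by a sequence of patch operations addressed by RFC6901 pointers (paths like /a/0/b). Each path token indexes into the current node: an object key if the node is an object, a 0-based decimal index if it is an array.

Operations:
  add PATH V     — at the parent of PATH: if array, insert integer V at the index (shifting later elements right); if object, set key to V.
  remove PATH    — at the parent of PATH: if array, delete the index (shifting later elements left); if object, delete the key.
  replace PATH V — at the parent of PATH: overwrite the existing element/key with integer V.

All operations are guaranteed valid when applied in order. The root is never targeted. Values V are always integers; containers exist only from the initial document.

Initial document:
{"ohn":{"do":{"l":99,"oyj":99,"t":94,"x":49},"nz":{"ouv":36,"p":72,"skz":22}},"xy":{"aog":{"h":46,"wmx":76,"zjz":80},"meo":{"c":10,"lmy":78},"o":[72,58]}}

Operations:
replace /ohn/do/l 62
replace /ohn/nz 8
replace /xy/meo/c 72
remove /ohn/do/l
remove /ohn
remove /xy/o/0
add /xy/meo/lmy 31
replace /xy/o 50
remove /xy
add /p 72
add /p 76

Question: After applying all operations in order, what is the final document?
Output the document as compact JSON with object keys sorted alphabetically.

After op 1 (replace /ohn/do/l 62): {"ohn":{"do":{"l":62,"oyj":99,"t":94,"x":49},"nz":{"ouv":36,"p":72,"skz":22}},"xy":{"aog":{"h":46,"wmx":76,"zjz":80},"meo":{"c":10,"lmy":78},"o":[72,58]}}
After op 2 (replace /ohn/nz 8): {"ohn":{"do":{"l":62,"oyj":99,"t":94,"x":49},"nz":8},"xy":{"aog":{"h":46,"wmx":76,"zjz":80},"meo":{"c":10,"lmy":78},"o":[72,58]}}
After op 3 (replace /xy/meo/c 72): {"ohn":{"do":{"l":62,"oyj":99,"t":94,"x":49},"nz":8},"xy":{"aog":{"h":46,"wmx":76,"zjz":80},"meo":{"c":72,"lmy":78},"o":[72,58]}}
After op 4 (remove /ohn/do/l): {"ohn":{"do":{"oyj":99,"t":94,"x":49},"nz":8},"xy":{"aog":{"h":46,"wmx":76,"zjz":80},"meo":{"c":72,"lmy":78},"o":[72,58]}}
After op 5 (remove /ohn): {"xy":{"aog":{"h":46,"wmx":76,"zjz":80},"meo":{"c":72,"lmy":78},"o":[72,58]}}
After op 6 (remove /xy/o/0): {"xy":{"aog":{"h":46,"wmx":76,"zjz":80},"meo":{"c":72,"lmy":78},"o":[58]}}
After op 7 (add /xy/meo/lmy 31): {"xy":{"aog":{"h":46,"wmx":76,"zjz":80},"meo":{"c":72,"lmy":31},"o":[58]}}
After op 8 (replace /xy/o 50): {"xy":{"aog":{"h":46,"wmx":76,"zjz":80},"meo":{"c":72,"lmy":31},"o":50}}
After op 9 (remove /xy): {}
After op 10 (add /p 72): {"p":72}
After op 11 (add /p 76): {"p":76}

Answer: {"p":76}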